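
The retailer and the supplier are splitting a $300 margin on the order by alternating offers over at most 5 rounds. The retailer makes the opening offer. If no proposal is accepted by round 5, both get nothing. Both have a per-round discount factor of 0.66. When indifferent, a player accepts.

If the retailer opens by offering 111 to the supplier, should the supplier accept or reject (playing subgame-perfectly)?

Accept

Work out the supplier's continuation value if the offer is rejected.
Round 5 (the retailer proposes): the supplier will accept anything ≥ 0, so the retailer offers 0 and keeps 300.
Round 4 (the supplier proposes): the retailer can get 300 next round, worth 0.66 × 300 = 198 now, so the supplier offers 198, keeping 102.
Round 3 (the retailer proposes): the supplier can get 102 next round, worth 0.66 × 102 = 67.32 now. The retailer offers 67.32 and keeps 300 − 67.32 = 232.68.
Round 2 (the supplier proposes): the retailer can get 232.68 next round, worth 0.66 × 232.68 = 153.5688 now. The supplier offers 153.5688 and keeps 300 − 153.5688 = 146.4312.
So by rejecting in round 1, the supplier gets 146.4312 next round, worth 0.66 × 146.4312 = 96.644592 now.
Offer 111 ≥ 96.644592, so the supplier accepts.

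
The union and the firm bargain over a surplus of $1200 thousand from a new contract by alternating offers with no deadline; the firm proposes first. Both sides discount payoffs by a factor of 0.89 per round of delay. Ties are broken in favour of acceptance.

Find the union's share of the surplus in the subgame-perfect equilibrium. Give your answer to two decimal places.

Let x be the firm's share when the firm proposes and y be the union's share when the union proposes.
The union accepts iff offered ≥ 0.89·y, so x = 1200 − 0.89y. Symmetrically y = 1200 − 0.89x.
Substituting: x = 1200 − 0.89(1200 − 0.89x), giving x(1 − 0.89·0.89) = 1200(1 − 0.89).
So x = 1200 × 0.11 / 0.2079 ≈ 634.9206, and the union receives 1200 − x ≈ 565.0794.

565.08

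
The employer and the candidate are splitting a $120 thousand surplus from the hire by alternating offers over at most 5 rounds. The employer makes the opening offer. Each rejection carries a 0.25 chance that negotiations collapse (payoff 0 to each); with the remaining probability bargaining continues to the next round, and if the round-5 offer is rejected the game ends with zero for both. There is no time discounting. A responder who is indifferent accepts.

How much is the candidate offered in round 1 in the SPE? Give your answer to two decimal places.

Round 5 (the employer proposes): the candidate will accept anything ≥ 0, so the employer offers 0 and keeps 120.
Round 4 (the candidate proposes): rejecting gives the employer an expected 0.75 × 120 = 90; the candidate offers that and keeps 30.
Round 3 (the employer proposes): rejecting gives the candidate an expected 0.75 × 30 = 22.5, so the employer offers 22.5, keeping 97.5.
Round 2 (the candidate proposes): rejecting gives the employer an expected 0.75 × 97.5 = 73.125. The candidate offers 73.125 and keeps 120 − 73.125 = 46.875.
Round 1 (the employer proposes): rejecting gives the candidate an expected 0.75 × 46.875 = 35.15625. The employer offers 35.15625 and keeps 120 − 35.15625 = 84.84375.

35.16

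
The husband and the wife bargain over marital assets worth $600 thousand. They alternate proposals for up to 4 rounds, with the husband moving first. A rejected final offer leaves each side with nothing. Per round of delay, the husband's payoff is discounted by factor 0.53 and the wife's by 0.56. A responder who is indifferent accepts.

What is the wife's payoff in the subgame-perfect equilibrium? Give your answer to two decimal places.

257.64

Round 4 (the wife proposes): rejection yields 0 for the husband; the wife offers 0 and keeps 600.
Round 3 (the husband proposes): the wife can get 600 next round, worth 0.56 × 600 = 336 now; the husband offers that and keeps 264.
Round 2 (the wife proposes): the husband can get 264 next round, worth 0.53 × 264 = 139.92 now; the wife offers that and keeps 460.08.
Round 1 (the husband proposes): the wife can get 460.08 next round, worth 0.56 × 460.08 = 257.6448 now, so the husband offers 257.6448, keeping 342.3552.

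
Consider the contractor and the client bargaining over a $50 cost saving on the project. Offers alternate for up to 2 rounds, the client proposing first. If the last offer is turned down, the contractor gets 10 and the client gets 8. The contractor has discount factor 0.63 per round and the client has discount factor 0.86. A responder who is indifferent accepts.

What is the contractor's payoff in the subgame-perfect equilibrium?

26.46

Solve by backward induction from round 2.
Round 2 (the contractor proposes): the client gets 8 if talks fail, so the contractor offers 8 and keeps 42.
Round 1 (the client proposes): the contractor can get 42 next round, worth 0.63 × 42 = 26.46 now. The client offers 26.46 and keeps 50 − 26.46 = 23.54.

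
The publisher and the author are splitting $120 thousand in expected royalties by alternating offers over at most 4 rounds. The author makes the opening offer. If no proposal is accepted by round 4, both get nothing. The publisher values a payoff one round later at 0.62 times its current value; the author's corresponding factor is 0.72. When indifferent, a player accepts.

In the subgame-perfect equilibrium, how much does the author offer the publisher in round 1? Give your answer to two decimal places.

54.04

Work backward from the last round.
Round 4 (the publisher proposes): the author will accept anything ≥ 0, so the publisher offers 0 and keeps 120.
Round 3 (the author proposes): the publisher can get 120 next round, worth 0.62 × 120 = 74.4 now. The author offers 74.4 and keeps 120 − 74.4 = 45.6.
Round 2 (the publisher proposes): the author can get 45.6 next round, worth 0.72 × 45.6 = 32.832 now. The publisher offers 32.832 and keeps 120 − 32.832 = 87.168.
Round 1 (the author proposes): the publisher can get 87.168 next round, worth 0.62 × 87.168 = 54.04416 now. The author offers 54.04416 and keeps 120 − 54.04416 = 65.95584.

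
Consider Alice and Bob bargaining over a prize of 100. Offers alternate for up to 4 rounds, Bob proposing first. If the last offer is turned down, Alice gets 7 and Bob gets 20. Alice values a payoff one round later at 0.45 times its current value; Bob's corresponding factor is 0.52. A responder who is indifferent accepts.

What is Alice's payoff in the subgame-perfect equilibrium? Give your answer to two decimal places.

30.02

Round 4 (Alice proposes): Bob gets 20 if talks fail, so Alice offers 20 and keeps 80.
Round 3 (Bob proposes): Alice can get 80 next round, worth 0.45 × 80 = 36 now. Bob offers 36 and keeps 100 − 36 = 64.
Round 2 (Alice proposes): Bob can get 64 next round, worth 0.52 × 64 = 33.28 now. Alice offers 33.28 and keeps 100 − 33.28 = 66.72.
Round 1 (Bob proposes): Alice can get 66.72 next round, worth 0.45 × 66.72 = 30.024 now; Bob offers that and keeps 69.976.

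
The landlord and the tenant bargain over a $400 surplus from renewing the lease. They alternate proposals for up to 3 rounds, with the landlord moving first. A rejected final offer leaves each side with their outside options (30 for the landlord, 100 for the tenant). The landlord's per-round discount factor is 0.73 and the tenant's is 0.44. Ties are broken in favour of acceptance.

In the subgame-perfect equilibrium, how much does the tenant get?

Round 3 (the landlord proposes): the tenant gets 100 if talks fail, so the landlord offers 100 and keeps 300.
Round 2 (the tenant proposes): the landlord can get 300 next round, worth 0.73 × 300 = 219 now; the tenant offers that and keeps 181.
Round 1 (the landlord proposes): the tenant can get 181 next round, worth 0.44 × 181 = 79.64 now, so the landlord offers 79.64, keeping 320.36.

79.64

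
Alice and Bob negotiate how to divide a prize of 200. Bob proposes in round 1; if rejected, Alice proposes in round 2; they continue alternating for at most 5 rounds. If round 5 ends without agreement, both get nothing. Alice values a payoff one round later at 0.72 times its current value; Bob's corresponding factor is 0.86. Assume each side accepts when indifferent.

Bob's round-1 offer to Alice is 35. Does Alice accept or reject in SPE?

Accept

Work out Alice's continuation value if the offer is rejected.
Round 5 (Bob proposes): rejection yields 0 for Alice; Bob offers 0 and keeps 200.
Round 4 (Alice proposes): Bob can get 200 next round, worth 0.86 × 200 = 172 now, so Alice offers 172, keeping 28.
Round 3 (Bob proposes): Alice can get 28 next round, worth 0.72 × 28 = 20.16 now, so Bob offers 20.16, keeping 179.84.
Round 2 (Alice proposes): Bob can get 179.84 next round, worth 0.86 × 179.84 = 154.6624 now. Alice offers 154.6624 and keeps 200 − 154.6624 = 45.3376.
So by rejecting in round 1, Alice gets 45.3376 next round, worth 0.72 × 45.3376 = 32.643072 now.
Offer 35 ≥ 32.643072, so Alice accepts.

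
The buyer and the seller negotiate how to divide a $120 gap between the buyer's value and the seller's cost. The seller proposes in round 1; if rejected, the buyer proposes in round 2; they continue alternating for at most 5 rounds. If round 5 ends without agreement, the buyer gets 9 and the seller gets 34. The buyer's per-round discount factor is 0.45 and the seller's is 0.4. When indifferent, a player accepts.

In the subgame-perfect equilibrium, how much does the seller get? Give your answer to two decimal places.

81.48

Round 5 (the seller proposes): the buyer gets 9 if talks fail, so the seller offers 9 and keeps 111.
Round 4 (the buyer proposes): the seller can get 111 next round, worth 0.4 × 111 = 44.4 now. The buyer offers 44.4 and keeps 120 − 44.4 = 75.6.
Round 3 (the seller proposes): the buyer can get 75.6 next round, worth 0.45 × 75.6 = 34.02 now. The seller offers 34.02 and keeps 120 − 34.02 = 85.98.
Round 2 (the buyer proposes): the seller can get 85.98 next round, worth 0.4 × 85.98 = 34.392 now; the buyer offers that and keeps 85.608.
Round 1 (the seller proposes): the buyer can get 85.608 next round, worth 0.45 × 85.608 = 38.5236 now, so the seller offers 38.5236, keeping 81.4764.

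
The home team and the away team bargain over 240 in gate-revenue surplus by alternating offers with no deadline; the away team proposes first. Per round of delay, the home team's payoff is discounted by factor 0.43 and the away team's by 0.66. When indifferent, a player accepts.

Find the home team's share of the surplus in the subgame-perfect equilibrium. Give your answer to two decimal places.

When the away team proposes, the home team accepts any offer worth at least 0.43 times what the home team would get by proposing next round; and vice versa.
This gives x = 240 − 0.43y and y = 240 − 0.66x, where x and y are each side's share when it proposes.
Hence (1 − 0.43·0.66)x = 240(1 − 0.43), i.e. 0.7162·x = 136.8.
x ≈ 191.0081; the home team's share is 240 − x ≈ 48.9919.

48.99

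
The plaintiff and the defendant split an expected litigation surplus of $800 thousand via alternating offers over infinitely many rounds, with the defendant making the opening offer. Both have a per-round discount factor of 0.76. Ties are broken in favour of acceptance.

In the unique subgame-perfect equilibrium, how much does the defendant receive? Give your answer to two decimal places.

When the defendant proposes, the plaintiff accepts any offer worth at least 0.76 times what the plaintiff would get by proposing next round; and vice versa.
This gives x = 800 − 0.76y and y = 800 − 0.76x, where x and y are each side's share when it proposes.
Hence (1 − 0.76·0.76)x = 800(1 − 0.76), i.e. 0.4224·x = 192.
x ≈ 454.5455; the plaintiff's share is 800 − x ≈ 345.4545.

454.55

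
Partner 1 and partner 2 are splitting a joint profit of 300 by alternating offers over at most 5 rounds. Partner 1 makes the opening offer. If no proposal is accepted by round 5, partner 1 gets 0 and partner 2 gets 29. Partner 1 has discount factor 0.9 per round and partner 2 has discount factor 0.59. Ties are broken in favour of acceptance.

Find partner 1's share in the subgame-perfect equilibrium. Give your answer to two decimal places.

264.72

Round 5 (partner 1 proposes): partner 2 gets 29 if talks fail, so partner 1 offers 29 and keeps 271.
Round 4 (partner 2 proposes): partner 1 can get 271 next round, worth 0.9 × 271 = 243.9 now; partner 2 offers that and keeps 56.1.
Round 3 (partner 1 proposes): partner 2 can get 56.1 next round, worth 0.59 × 56.1 = 33.099 now. Partner 1 offers 33.099 and keeps 300 − 33.099 = 266.901.
Round 2 (partner 2 proposes): partner 1 can get 266.901 next round, worth 0.9 × 266.901 = 240.2109 now, so partner 2 offers 240.2109, keeping 59.7891.
Round 1 (partner 1 proposes): partner 2 can get 59.7891 next round, worth 0.59 × 59.7891 = 35.275569 now; partner 1 offers that and keeps 264.724431.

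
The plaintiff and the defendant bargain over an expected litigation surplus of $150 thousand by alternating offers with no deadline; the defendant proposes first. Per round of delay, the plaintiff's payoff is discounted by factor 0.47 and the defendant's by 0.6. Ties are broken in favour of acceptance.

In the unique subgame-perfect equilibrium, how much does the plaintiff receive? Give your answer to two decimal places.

When the defendant proposes, the plaintiff accepts any offer worth at least 0.47 times what the plaintiff would get by proposing next round; and vice versa.
This gives x = 150 − 0.47y and y = 150 − 0.6x, where x and y are each side's share when it proposes.
Hence (1 − 0.47·0.6)x = 150(1 − 0.47), i.e. 0.718·x = 79.5.
x ≈ 110.7242; the plaintiff's share is 150 − x ≈ 39.2758.

39.28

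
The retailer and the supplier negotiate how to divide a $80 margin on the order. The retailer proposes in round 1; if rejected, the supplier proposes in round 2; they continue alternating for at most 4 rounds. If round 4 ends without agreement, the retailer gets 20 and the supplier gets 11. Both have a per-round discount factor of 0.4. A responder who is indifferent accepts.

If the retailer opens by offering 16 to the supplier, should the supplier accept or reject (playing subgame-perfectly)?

Reject

Work out the supplier's continuation value if the offer is rejected.
Round 4 (the supplier proposes): the retailer gets 20 if talks fail, so the supplier offers 20 and keeps 60.
Round 3 (the retailer proposes): the supplier can get 60 next round, worth 0.4 × 60 = 24 now, so the retailer offers 24, keeping 56.
Round 2 (the supplier proposes): the retailer can get 56 next round, worth 0.4 × 56 = 22.4 now. The supplier offers 22.4 and keeps 80 − 22.4 = 57.6.
So by rejecting in round 1, the supplier gets 57.6 next round, worth 0.4 × 57.6 = 23.04 now.
Offer 16 < 23.04, so the supplier rejects.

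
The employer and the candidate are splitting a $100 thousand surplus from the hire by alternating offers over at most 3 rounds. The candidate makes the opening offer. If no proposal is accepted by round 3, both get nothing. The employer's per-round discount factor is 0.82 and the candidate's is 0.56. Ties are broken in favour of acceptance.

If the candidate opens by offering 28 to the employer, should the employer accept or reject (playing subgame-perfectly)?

Reject

Work out the employer's continuation value if the offer is rejected.
Round 3 (the candidate proposes): the employer will accept anything ≥ 0, so the candidate offers 0 and keeps 100.
Round 2 (the employer proposes): the candidate can get 100 next round, worth 0.56 × 100 = 56 now; the employer offers that and keeps 44.
So by rejecting in round 1, the employer gets 44 next round, worth 0.82 × 44 = 36.08 now.
Offer 28 < 36.08, so the employer rejects.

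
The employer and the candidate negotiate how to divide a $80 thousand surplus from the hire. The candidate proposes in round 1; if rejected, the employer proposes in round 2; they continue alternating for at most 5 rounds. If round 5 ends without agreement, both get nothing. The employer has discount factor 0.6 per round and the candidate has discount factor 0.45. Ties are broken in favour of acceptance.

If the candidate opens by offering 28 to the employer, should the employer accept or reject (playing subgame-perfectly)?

Round 5 (the candidate proposes): rejection yields 0 for the employer; the candidate offers 0 and keeps 80.
Round 4 (the employer proposes): the candidate can get 80 next round, worth 0.45 × 80 = 36 now, so the employer offers 36, keeping 44.
Round 3 (the candidate proposes): the employer can get 44 next round, worth 0.6 × 44 = 26.4 now; the candidate offers that and keeps 53.6.
Round 2 (the employer proposes): the candidate can get 53.6 next round, worth 0.45 × 53.6 = 24.12 now; the employer offers that and keeps 55.88.
So by rejecting in round 1, the employer gets 55.88 next round, worth 0.6 × 55.88 = 33.528 now.
Offer 28 < 33.528, so the employer rejects.

Reject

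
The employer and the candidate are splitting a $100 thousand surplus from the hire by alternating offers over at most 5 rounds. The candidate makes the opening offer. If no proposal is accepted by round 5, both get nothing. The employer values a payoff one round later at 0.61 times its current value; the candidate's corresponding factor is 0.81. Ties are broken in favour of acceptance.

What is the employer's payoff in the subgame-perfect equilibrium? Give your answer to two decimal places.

Round 5 (the candidate proposes): the employer will accept anything ≥ 0, so the candidate offers 0 and keeps 100.
Round 4 (the employer proposes): the candidate can get 100 next round, worth 0.81 × 100 = 81 now; the employer offers that and keeps 19.
Round 3 (the candidate proposes): the employer can get 19 next round, worth 0.61 × 19 = 11.59 now. The candidate offers 11.59 and keeps 100 − 11.59 = 88.41.
Round 2 (the employer proposes): the candidate can get 88.41 next round, worth 0.81 × 88.41 = 71.6121 now; the employer offers that and keeps 28.3879.
Round 1 (the candidate proposes): the employer can get 28.3879 next round, worth 0.61 × 28.3879 = 17.316619 now; the candidate offers that and keeps 82.683381.

17.32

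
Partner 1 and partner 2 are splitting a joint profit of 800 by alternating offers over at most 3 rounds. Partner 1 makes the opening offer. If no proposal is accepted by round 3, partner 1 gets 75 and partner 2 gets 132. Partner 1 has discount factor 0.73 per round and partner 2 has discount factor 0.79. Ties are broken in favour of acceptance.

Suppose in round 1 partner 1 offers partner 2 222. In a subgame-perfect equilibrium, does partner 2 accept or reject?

Reject

Round 3 (partner 1 proposes): partner 2 gets 132 if talks fail, so partner 1 offers 132 and keeps 668.
Round 2 (partner 2 proposes): partner 1 can get 668 next round, worth 0.73 × 668 = 487.64 now; partner 2 offers that and keeps 312.36.
So by rejecting in round 1, partner 2 gets 312.36 next round, worth 0.79 × 312.36 = 246.7644 now.
Offer 222 < 246.7644, so partner 2 rejects.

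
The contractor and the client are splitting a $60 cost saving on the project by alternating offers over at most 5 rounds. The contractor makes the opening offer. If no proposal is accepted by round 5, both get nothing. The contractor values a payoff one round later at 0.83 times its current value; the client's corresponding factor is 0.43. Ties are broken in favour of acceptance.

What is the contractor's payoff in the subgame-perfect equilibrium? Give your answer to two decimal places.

By backward induction:
Round 5 (the contractor proposes): the client will accept anything ≥ 0, so the contractor offers 0 and keeps 60.
Round 4 (the client proposes): the contractor can get 60 next round, worth 0.83 × 60 = 49.8 now. The client offers 49.8 and keeps 60 − 49.8 = 10.2.
Round 3 (the contractor proposes): the client can get 10.2 next round, worth 0.43 × 10.2 = 4.386 now, so the contractor offers 4.386, keeping 55.614.
Round 2 (the client proposes): the contractor can get 55.614 next round, worth 0.83 × 55.614 = 46.15962 now, so the client offers 46.15962, keeping 13.84038.
Round 1 (the contractor proposes): the client can get 13.84038 next round, worth 0.43 × 13.84038 = 5.9513634 now. The contractor offers 5.9513634 and keeps 60 − 5.9513634 = 54.0486366.

54.05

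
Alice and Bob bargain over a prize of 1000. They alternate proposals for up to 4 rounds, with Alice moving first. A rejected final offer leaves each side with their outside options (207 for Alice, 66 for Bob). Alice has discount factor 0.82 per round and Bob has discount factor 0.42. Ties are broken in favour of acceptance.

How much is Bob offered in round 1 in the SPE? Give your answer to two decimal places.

190.31

Round 4 (Bob proposes): Alice gets 207 if talks fail, so Bob offers 207 and keeps 793.
Round 3 (Alice proposes): Bob can get 793 next round, worth 0.42 × 793 = 333.06 now, so Alice offers 333.06, keeping 666.94.
Round 2 (Bob proposes): Alice can get 666.94 next round, worth 0.82 × 666.94 = 546.8908 now; Bob offers that and keeps 453.1092.
Round 1 (Alice proposes): Bob can get 453.1092 next round, worth 0.42 × 453.1092 = 190.305864 now; Alice offers that and keeps 809.694136.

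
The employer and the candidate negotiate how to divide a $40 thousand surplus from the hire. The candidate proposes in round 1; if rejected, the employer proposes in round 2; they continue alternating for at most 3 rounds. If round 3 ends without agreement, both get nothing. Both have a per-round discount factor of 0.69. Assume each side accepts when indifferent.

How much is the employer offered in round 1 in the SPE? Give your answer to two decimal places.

8.56

By backward induction:
Round 3 (the candidate proposes): rejection yields 0 for the employer; the candidate offers 0 and keeps 40.
Round 2 (the employer proposes): the candidate can get 40 next round, worth 0.69 × 40 = 27.6 now; the employer offers that and keeps 12.4.
Round 1 (the candidate proposes): the employer can get 12.4 next round, worth 0.69 × 12.4 = 8.556 now. The candidate offers 8.556 and keeps 40 − 8.556 = 31.444.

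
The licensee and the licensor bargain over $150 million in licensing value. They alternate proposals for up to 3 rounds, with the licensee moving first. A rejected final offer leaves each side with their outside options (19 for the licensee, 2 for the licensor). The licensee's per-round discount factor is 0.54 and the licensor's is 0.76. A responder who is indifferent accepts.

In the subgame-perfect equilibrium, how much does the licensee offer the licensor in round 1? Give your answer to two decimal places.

By backward induction:
Round 3 (the licensee proposes): the licensor gets 2 if talks fail, so the licensee offers 2 and keeps 148.
Round 2 (the licensor proposes): the licensee can get 148 next round, worth 0.54 × 148 = 79.92 now; the licensor offers that and keeps 70.08.
Round 1 (the licensee proposes): the licensor can get 70.08 next round, worth 0.76 × 70.08 = 53.2608 now, so the licensee offers 53.2608, keeping 96.7392.

53.26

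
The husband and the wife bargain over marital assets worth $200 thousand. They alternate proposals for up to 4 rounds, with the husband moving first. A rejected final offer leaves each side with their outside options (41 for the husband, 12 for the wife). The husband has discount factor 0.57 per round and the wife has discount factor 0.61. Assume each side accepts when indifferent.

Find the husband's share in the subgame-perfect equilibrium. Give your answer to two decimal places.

Solve by backward induction from round 4.
Round 4 (the wife proposes): the husband gets 41 if talks fail, so the wife offers 41 and keeps 159.
Round 3 (the husband proposes): the wife can get 159 next round, worth 0.61 × 159 = 96.99 now; the husband offers that and keeps 103.01.
Round 2 (the wife proposes): the husband can get 103.01 next round, worth 0.57 × 103.01 = 58.7157 now. The wife offers 58.7157 and keeps 200 − 58.7157 = 141.2843.
Round 1 (the husband proposes): the wife can get 141.2843 next round, worth 0.61 × 141.2843 = 86.183423 now. The husband offers 86.183423 and keeps 200 − 86.183423 = 113.816577.

113.82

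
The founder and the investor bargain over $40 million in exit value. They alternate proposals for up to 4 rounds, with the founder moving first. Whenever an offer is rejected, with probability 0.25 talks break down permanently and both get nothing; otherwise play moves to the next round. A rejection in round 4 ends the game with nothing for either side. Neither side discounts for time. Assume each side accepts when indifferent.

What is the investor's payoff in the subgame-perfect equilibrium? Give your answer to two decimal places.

Round 4 (the investor proposes): the founder will accept anything ≥ 0, so the investor offers 0 and keeps 40.
Round 3 (the founder proposes): rejecting gives the investor an expected 0.75 × 40 = 30. The founder offers 30 and keeps 40 − 30 = 10.
Round 2 (the investor proposes): rejecting gives the founder an expected 0.75 × 10 = 7.5, so the investor offers 7.5, keeping 32.5.
Round 1 (the founder proposes): rejecting gives the investor an expected 0.75 × 32.5 = 24.375, so the founder offers 24.375, keeping 15.625.

24.38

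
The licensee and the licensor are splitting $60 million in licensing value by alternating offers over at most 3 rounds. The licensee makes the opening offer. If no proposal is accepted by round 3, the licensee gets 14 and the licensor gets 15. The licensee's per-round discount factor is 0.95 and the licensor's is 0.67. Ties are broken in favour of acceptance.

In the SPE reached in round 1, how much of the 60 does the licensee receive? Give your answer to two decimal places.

Round 3 (the licensee proposes): the licensor gets 15 if talks fail, so the licensee offers 15 and keeps 45.
Round 2 (the licensor proposes): the licensee can get 45 next round, worth 0.95 × 45 = 42.75 now. The licensor offers 42.75 and keeps 60 − 42.75 = 17.25.
Round 1 (the licensee proposes): the licensor can get 17.25 next round, worth 0.67 × 17.25 = 11.5575 now; the licensee offers that and keeps 48.4425.

48.44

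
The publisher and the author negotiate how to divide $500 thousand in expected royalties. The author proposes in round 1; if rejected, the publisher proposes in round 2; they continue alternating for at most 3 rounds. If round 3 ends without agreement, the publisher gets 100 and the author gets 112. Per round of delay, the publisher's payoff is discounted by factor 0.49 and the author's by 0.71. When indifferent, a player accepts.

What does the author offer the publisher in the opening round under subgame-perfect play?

105.84

Round 3 (the author proposes): the publisher gets 100 if talks fail, so the author offers 100 and keeps 400.
Round 2 (the publisher proposes): the author can get 400 next round, worth 0.71 × 400 = 284 now; the publisher offers that and keeps 216.
Round 1 (the author proposes): the publisher can get 216 next round, worth 0.49 × 216 = 105.84 now; the author offers that and keeps 394.16.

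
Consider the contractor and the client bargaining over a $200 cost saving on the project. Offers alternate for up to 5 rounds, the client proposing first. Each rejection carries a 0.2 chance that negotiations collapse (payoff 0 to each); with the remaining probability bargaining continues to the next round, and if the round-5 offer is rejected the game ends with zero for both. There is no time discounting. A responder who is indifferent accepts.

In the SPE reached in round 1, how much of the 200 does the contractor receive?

Round 5 (the client proposes): rejection yields 0 for the contractor; the client offers 0 and keeps 200.
Round 4 (the contractor proposes): rejecting gives the client an expected 0.8 × 200 = 160; the contractor offers that and keeps 40.
Round 3 (the client proposes): rejecting gives the contractor an expected 0.8 × 40 = 32, so the client offers 32, keeping 168.
Round 2 (the contractor proposes): rejecting gives the client an expected 0.8 × 168 = 134.4, so the contractor offers 134.4, keeping 65.6.
Round 1 (the client proposes): rejecting gives the contractor an expected 0.8 × 65.6 = 52.48. The client offers 52.48 and keeps 200 − 52.48 = 147.52.

52.48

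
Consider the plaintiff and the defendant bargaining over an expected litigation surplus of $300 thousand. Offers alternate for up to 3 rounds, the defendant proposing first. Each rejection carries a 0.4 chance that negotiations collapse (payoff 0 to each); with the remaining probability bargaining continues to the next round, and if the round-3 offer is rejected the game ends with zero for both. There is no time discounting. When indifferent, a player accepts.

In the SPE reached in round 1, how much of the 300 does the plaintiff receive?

Round 3 (the defendant proposes): rejection yields 0 for the plaintiff; the defendant offers 0 and keeps 300.
Round 2 (the plaintiff proposes): rejecting gives the defendant an expected 0.6 × 300 = 180; the plaintiff offers that and keeps 120.
Round 1 (the defendant proposes): rejecting gives the plaintiff an expected 0.6 × 120 = 72, so the defendant offers 72, keeping 228.

72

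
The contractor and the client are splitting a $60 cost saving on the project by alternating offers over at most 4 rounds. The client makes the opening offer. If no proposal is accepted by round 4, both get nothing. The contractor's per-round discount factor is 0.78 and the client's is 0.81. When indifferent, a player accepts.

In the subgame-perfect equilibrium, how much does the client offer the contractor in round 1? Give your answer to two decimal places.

38.46

Round 4 (the contractor proposes): rejection yields 0 for the client; the contractor offers 0 and keeps 60.
Round 3 (the client proposes): the contractor can get 60 next round, worth 0.78 × 60 = 46.8 now. The client offers 46.8 and keeps 60 − 46.8 = 13.2.
Round 2 (the contractor proposes): the client can get 13.2 next round, worth 0.81 × 13.2 = 10.692 now. The contractor offers 10.692 and keeps 60 − 10.692 = 49.308.
Round 1 (the client proposes): the contractor can get 49.308 next round, worth 0.78 × 49.308 = 38.46024 now. The client offers 38.46024 and keeps 60 − 38.46024 = 21.53976.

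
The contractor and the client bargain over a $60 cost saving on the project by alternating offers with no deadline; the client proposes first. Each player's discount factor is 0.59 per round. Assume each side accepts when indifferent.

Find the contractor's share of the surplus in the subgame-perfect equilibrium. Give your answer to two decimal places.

22.26

When the client proposes, the contractor accepts any offer worth at least 0.59 times what the contractor would get by proposing next round; and vice versa.
This gives x = 60 − 0.59y and y = 60 − 0.59x, where x and y are each side's share when it proposes.
Hence (1 − 0.59·0.59)x = 60(1 − 0.59), i.e. 0.6519·x = 24.6.
x ≈ 37.7358; the contractor's share is 60 − x ≈ 22.2642.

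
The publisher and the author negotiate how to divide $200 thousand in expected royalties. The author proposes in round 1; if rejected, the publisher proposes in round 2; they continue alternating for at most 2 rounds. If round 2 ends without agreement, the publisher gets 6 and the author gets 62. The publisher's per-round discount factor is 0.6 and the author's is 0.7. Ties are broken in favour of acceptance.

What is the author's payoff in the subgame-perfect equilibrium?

117.2

Round 2 (the publisher proposes): the author gets 62 if talks fail, so the publisher offers 62 and keeps 138.
Round 1 (the author proposes): the publisher can get 138 next round, worth 0.6 × 138 = 82.8 now. The author offers 82.8 and keeps 200 − 82.8 = 117.2.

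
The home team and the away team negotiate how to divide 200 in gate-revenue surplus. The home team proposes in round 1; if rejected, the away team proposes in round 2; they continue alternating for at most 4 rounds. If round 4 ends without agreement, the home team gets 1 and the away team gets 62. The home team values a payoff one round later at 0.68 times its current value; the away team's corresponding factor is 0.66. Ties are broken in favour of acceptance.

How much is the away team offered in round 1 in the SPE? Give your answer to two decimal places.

101.19

Round 4 (the away team proposes): the home team gets 1 if talks fail, so the away team offers 1 and keeps 199.
Round 3 (the home team proposes): the away team can get 199 next round, worth 0.66 × 199 = 131.34 now. The home team offers 131.34 and keeps 200 − 131.34 = 68.66.
Round 2 (the away team proposes): the home team can get 68.66 next round, worth 0.68 × 68.66 = 46.6888 now, so the away team offers 46.6888, keeping 153.3112.
Round 1 (the home team proposes): the away team can get 153.3112 next round, worth 0.66 × 153.3112 = 101.185392 now. The home team offers 101.185392 and keeps 200 − 101.185392 = 98.814608.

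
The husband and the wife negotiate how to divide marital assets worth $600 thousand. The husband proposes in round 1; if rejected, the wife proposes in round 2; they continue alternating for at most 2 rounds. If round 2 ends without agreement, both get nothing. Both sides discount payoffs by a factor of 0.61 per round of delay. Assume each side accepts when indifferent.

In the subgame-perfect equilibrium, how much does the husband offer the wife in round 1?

366

Round 2 (the wife proposes): rejection yields 0 for the husband; the wife offers 0 and keeps 600.
Round 1 (the husband proposes): the wife can get 600 next round, worth 0.61 × 600 = 366 now, so the husband offers 366, keeping 234.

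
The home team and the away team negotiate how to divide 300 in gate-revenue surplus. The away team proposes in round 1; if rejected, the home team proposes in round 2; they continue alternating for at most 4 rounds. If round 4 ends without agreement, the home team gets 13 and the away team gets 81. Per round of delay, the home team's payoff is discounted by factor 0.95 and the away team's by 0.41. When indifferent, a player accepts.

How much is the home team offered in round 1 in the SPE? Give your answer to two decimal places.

Round 4 (the home team proposes): the away team gets 81 if talks fail, so the home team offers 81 and keeps 219.
Round 3 (the away team proposes): the home team can get 219 next round, worth 0.95 × 219 = 208.05 now. The away team offers 208.05 and keeps 300 − 208.05 = 91.95.
Round 2 (the home team proposes): the away team can get 91.95 next round, worth 0.41 × 91.95 = 37.6995 now. The home team offers 37.6995 and keeps 300 − 37.6995 = 262.3005.
Round 1 (the away team proposes): the home team can get 262.3005 next round, worth 0.95 × 262.3005 = 249.185475 now, so the away team offers 249.185475, keeping 50.814525.

249.19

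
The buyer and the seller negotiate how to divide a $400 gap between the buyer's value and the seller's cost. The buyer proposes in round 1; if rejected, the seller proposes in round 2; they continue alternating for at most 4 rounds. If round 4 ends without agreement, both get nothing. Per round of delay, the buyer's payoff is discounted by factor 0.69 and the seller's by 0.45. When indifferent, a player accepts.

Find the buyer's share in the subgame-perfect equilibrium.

288.31

Round 4 (the seller proposes): the buyer will accept anything ≥ 0, so the seller offers 0 and keeps 400.
Round 3 (the buyer proposes): the seller can get 400 next round, worth 0.45 × 400 = 180 now. The buyer offers 180 and keeps 400 − 180 = 220.
Round 2 (the seller proposes): the buyer can get 220 next round, worth 0.69 × 220 = 151.8 now. The seller offers 151.8 and keeps 400 − 151.8 = 248.2.
Round 1 (the buyer proposes): the seller can get 248.2 next round, worth 0.45 × 248.2 = 111.69 now. The buyer offers 111.69 and keeps 400 − 111.69 = 288.31.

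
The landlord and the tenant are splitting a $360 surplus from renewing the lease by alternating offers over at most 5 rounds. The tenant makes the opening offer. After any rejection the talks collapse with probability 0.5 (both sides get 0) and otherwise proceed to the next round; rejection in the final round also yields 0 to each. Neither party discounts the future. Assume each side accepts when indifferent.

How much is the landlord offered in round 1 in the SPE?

112.5

Round 5 (the tenant proposes): rejection yields 0 for the landlord; the tenant offers 0 and keeps 360.
Round 4 (the landlord proposes): rejecting gives the tenant an expected 0.5 × 360 = 180. The landlord offers 180 and keeps 360 − 180 = 180.
Round 3 (the tenant proposes): rejecting gives the landlord an expected 0.5 × 180 = 90, so the tenant offers 90, keeping 270.
Round 2 (the landlord proposes): rejecting gives the tenant an expected 0.5 × 270 = 135; the landlord offers that and keeps 225.
Round 1 (the tenant proposes): rejecting gives the landlord an expected 0.5 × 225 = 112.5; the tenant offers that and keeps 247.5.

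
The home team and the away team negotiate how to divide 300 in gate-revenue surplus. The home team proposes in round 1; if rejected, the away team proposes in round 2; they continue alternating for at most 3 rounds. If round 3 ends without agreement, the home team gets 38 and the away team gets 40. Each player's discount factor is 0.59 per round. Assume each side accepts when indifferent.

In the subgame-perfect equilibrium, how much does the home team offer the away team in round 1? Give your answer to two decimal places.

86.49

By backward induction:
Round 3 (the home team proposes): the away team gets 40 if talks fail, so the home team offers 40 and keeps 260.
Round 2 (the away team proposes): the home team can get 260 next round, worth 0.59 × 260 = 153.4 now, so the away team offers 153.4, keeping 146.6.
Round 1 (the home team proposes): the away team can get 146.6 next round, worth 0.59 × 146.6 = 86.494 now. The home team offers 86.494 and keeps 300 − 86.494 = 213.506.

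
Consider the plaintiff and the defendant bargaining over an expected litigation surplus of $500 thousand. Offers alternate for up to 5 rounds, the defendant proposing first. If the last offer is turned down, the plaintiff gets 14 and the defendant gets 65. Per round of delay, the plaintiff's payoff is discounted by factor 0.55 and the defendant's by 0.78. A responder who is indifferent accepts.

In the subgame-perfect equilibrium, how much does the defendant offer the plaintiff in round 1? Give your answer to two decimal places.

89.03

Round 5 (the defendant proposes): the plaintiff gets 14 if talks fail, so the defendant offers 14 and keeps 486.
Round 4 (the plaintiff proposes): the defendant can get 486 next round, worth 0.78 × 486 = 379.08 now. The plaintiff offers 379.08 and keeps 500 − 379.08 = 120.92.
Round 3 (the defendant proposes): the plaintiff can get 120.92 next round, worth 0.55 × 120.92 = 66.506 now. The defendant offers 66.506 and keeps 500 − 66.506 = 433.494.
Round 2 (the plaintiff proposes): the defendant can get 433.494 next round, worth 0.78 × 433.494 = 338.12532 now. The plaintiff offers 338.12532 and keeps 500 − 338.12532 = 161.87468.
Round 1 (the defendant proposes): the plaintiff can get 161.87468 next round, worth 0.55 × 161.87468 = 89.031074 now, so the defendant offers 89.031074, keeping 410.968926.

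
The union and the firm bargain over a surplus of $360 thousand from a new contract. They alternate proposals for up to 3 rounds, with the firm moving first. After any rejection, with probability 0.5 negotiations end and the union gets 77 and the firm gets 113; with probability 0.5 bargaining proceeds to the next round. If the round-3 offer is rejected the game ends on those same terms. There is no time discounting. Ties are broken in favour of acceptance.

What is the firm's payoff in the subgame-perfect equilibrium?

Round 3 (the firm proposes): the union gets 77 if talks fail, so the firm offers 77 and keeps 283.
Round 2 (the union proposes): rejecting gives the firm an expected 0.5 × 283 + 0.5 × 113 = 198, so the union offers 198, keeping 162.
Round 1 (the firm proposes): rejecting gives the union an expected 0.5 × 162 + 0.5 × 77 = 119.5; the firm offers that and keeps 240.5.

240.5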